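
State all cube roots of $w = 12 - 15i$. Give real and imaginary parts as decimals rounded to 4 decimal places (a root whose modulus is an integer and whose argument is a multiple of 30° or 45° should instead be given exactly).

|w| = sqrt(369) ≈ 19.209373, arg(w) ≈ 308.659808°
Root modulus = sqrt(369)^(1/3) ≈ 2.678167
Root arguments: θ_k = (arg(w) + 360°k)/3 for k = 0, 1, ..., 2
Compute each root as (root modulus)(cos θ_k + i sin θ_k) using full-precision intermediates, then round to 4 decimal places.
Roots: -0.5973 + 2.6107i, -1.9623 - 1.8226i, 2.5596 - 0.7881i


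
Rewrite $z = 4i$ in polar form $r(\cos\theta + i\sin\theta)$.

r = |z| = sqrt(a^2 + b^2) = sqrt((0)^2 + (4)^2) = sqrt(0 + 16) = sqrt(16) = 4
a = 0 and b > 0, so z lies on the positive imaginary axis: θ = 90°
z = 4(cos 90° + i sin 90°)


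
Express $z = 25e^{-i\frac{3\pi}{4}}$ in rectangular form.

a = r cos θ = 25 * -sqrt(2)/2 = -25*sqrt(2)/2
b = r sin θ = 25 * -sqrt(2)/2 = -25*sqrt(2)/2
z = -25*sqrt(2)/2 - (25*sqrt(2)/2)i


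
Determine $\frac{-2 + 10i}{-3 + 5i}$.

Multiply numerator and denominator by conjugate (-3 - 5i):
= (-2 + 10i)(-3 - 5i) / ((-3)^2 + 5^2)
= (56 - 20i) / 34
Divide through by 2: (28 - 10i) / 17
= 28/17 - (10/17)i


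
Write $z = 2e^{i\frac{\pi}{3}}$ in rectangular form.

a = r cos θ = 2 * 1/2 = 1
b = r sin θ = 2 * sqrt(3)/2 = sqrt(3)
z = 1 + sqrt(3)i


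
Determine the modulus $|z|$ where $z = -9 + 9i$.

|z| = sqrt(a^2 + b^2) = sqrt((-9)^2 + 9^2) = sqrt(162) = sqrt(162)


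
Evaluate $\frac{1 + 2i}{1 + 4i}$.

Multiply numerator and denominator by conjugate (1 - 4i):
= (1 + 2i)(1 - 4i) / (1^2 + 4^2)
= (9 - 2i) / 17
= 9/17 - (2/17)i


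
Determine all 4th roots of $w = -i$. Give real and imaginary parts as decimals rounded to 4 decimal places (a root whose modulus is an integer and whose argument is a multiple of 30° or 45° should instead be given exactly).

|w| = 1, arg(w) = 270°
Root modulus = 1^(1/4) = 1
Root arguments: θ_k = (270° + 360°k)/4 for k = 0, 1, ..., 3
Compute each root as (root modulus)(cos θ_k + i sin θ_k) using full-precision intermediates, then round to 4 decimal places.
Roots: 0.3827 + 0.9239i, -0.9239 + 0.3827i, -0.3827 - 0.9239i, 0.9239 - 0.3827i


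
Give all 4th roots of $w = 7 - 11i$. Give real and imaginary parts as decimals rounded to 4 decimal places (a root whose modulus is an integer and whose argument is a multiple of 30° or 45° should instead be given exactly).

|w| = sqrt(170) ≈ 13.038405, arg(w) ≈ 302.471192°
Root modulus = sqrt(170)^(1/4) ≈ 1.900230
Root arguments: θ_k = (arg(w) + 360°k)/4 for k = 0, 1, ..., 3
Compute each root as (root modulus)(cos θ_k + i sin θ_k) using full-precision intermediates, then round to 4 decimal places.
Roots: 0.4720 + 1.8407i, -1.8407 + 0.4720i, -0.4720 - 1.8407i, 1.8407 - 0.4720i


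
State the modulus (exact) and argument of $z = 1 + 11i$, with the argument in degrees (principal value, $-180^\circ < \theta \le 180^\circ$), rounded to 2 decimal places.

|z| = sqrt(1^2 + 11^2) = sqrt(122)
arg(z) = arctan(b/a) = arctan(11/1) (quadrant-adjusted) = 84.81°


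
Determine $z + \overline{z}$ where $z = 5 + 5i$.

z + conjugate(z) = (a + bi) + (a - bi) = 2a
= 2 * 5 = 10


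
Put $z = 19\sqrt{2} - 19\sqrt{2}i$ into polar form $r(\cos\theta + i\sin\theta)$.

r = |z| = sqrt(a^2 + b^2) = sqrt((19*sqrt(2))^2 + (-19*sqrt(2))^2) = sqrt(722 + 722) = sqrt(1444) = 38
θ = arctan(b/a) = arctan(-26.8701/26.8701) (quadrant-adjusted) = 315°
z = 38(cos 315° + i sin 315°)


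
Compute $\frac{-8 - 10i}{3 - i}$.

Multiply numerator and denominator by conjugate (3 + i):
= (-8 - 10i)(3 + i) / (3^2 + (-1)^2)
= (-14 - 38i) / 10
Divide through by 2: (-7 - 19i) / 5
= -7/5 - (19/5)i


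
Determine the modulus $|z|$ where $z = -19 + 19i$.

|z| = sqrt(a^2 + b^2) = sqrt((-19)^2 + 19^2) = sqrt(722) = sqrt(722)


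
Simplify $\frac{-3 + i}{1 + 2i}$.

Multiply numerator and denominator by conjugate (1 - 2i):
= (-3 + i)(1 - 2i) / (1^2 + 2^2)
= (-1 + 7i) / 5
= -1/5 + (7/5)i


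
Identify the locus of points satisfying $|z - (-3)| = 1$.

|z - z0| = r describes a circle centered at z0 with radius r
Here z0 = -3 and r = 1
Locus: Circle centered at (-3, 0) with radius 1


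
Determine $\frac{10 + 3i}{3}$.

Divisor is real, so divide each part by 3:
= 10/3 + i


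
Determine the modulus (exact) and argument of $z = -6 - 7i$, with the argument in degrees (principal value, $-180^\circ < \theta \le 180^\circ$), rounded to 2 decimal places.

|z| = sqrt((-6)^2 + (-7)^2) = sqrt(85)
arg(z) = arctan(b/a) = arctan(-7/-6) (quadrant-adjusted) = -130.60°


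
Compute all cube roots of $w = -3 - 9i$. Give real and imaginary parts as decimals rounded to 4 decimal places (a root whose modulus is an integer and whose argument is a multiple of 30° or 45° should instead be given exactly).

|w| = sqrt(90) ≈ 9.486833, arg(w) ≈ 251.565051°
Root modulus = sqrt(90)^(1/3) ≈ 2.116933
Root arguments: θ_k = (arg(w) + 360°k)/3 for k = 0, 1, ..., 2
Compute each root as (root modulus)(cos θ_k + i sin θ_k) using full-precision intermediates, then round to 4 decimal places.
Roots: 0.2266 + 2.1048i, -1.9361 - 0.8561i, 1.7095 - 1.2486i


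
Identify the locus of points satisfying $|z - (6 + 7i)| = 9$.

|z - z0| = r describes a circle centered at z0 with radius r
Here z0 = 6 + 7i and r = 9
Locus: Circle centered at (6, 7) with radius 9


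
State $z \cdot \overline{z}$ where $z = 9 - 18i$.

z * conjugate(z) = |z|^2 = a^2 + b^2
= 9^2 + (-18)^2 = 405


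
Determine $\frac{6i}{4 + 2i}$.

Multiply numerator and denominator by conjugate (4 - 2i):
= (6i)(4 - 2i) / (4^2 + 2^2)
= (12 + 24i) / 20
Divide through by 4: (3 + 6i) / 5
= 3/5 + (6/5)i


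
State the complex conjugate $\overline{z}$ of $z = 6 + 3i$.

If z = a + bi, then conjugate(z) = a - bi
conjugate(6 + 3i) = 6 - 3i


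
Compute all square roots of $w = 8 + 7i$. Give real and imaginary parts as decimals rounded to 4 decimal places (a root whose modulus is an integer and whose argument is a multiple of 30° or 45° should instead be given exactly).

|w| = sqrt(113) ≈ 10.630146, arg(w) ≈ 41.185925°
Root modulus = sqrt(113)^(1/2) ≈ 3.260390
Root arguments: θ_k = (arg(w) + 360°k)/2 for k = 0, 1, ..., 1
Compute each root as (root modulus)(cos θ_k + i sin θ_k) using full-precision intermediates, then round to 4 decimal places.
Roots: 3.0521 + 1.1468i, -3.0521 - 1.1468i


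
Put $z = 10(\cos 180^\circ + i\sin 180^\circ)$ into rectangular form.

a = r cos θ = 10 * -1 = -10
b = r sin θ = 10 * 0 = 0
z = -10


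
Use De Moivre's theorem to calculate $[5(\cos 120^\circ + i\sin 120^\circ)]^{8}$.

By De Moivre: z^n = r^n(cos(nθ) + i sin(nθ))
= 5^8(cos(8*120°) + i sin(8*120°))
= 390625(cos 240° + i sin 240°)
= -390625/2 - (390625*sqrt(3)/2)i


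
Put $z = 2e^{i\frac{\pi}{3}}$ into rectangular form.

a = r cos θ = 2 * 1/2 = 1
b = r sin θ = 2 * sqrt(3)/2 = sqrt(3)
z = 1 + sqrt(3)i


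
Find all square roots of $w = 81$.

|w| = 81, arg(w) = 0°
Root modulus = 81^(1/2) = 9
Root arguments: θ_k = (0° + 360°k)/2 for k = 0, 1, ..., 1
Roots: 9, -9


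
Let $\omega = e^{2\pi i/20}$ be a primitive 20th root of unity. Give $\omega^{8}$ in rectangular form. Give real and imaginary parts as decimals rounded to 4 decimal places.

ω^8 = e^(2πi·8/20) = e^(i·4π/5)
= cos(4π/5) + i sin(4π/5)
= -0.8090 + 0.5878i


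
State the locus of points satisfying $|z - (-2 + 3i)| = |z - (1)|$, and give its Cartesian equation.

|z - z1| = |z - z2| means z is equidistant from z1 and z2,
i.e. the perpendicular bisector of the segment from (-2, 3) to (1, 0) (midpoint (-1/2, 3/2)).
With z = x + yi, square both sides:
(x - (-2))^2 + (y - 3)^2 = (x - 1)^2 + (y - 0)^2
The x^2 and y^2 terms cancel: 6x + (-6)y = 1 - 13 = -12
Simplify: x - y = -2
Locus: Perpendicular bisector of the segment from (-2, 3) to (1, 0): the line x - y = -2


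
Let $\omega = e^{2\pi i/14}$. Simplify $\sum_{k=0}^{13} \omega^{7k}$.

Let ζ = ω^7 = e^(2πi·7/14). Since 14 ∤ 7, ζ ≠ 1.
Sum = Σ_{k=0}^{13} ζ^k = (ζ^14 - 1)/(ζ - 1) = (ω^{7·14} - 1)/(ζ - 1) = (1 - 1)/(ζ - 1) = 0


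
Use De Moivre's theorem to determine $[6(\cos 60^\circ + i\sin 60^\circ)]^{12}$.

By De Moivre: z^n = r^n(cos(nθ) + i sin(nθ))
= 6^12(cos(12*60°) + i sin(12*60°))
= 2176782336(cos 0° + i sin 0°)
= 2176782336


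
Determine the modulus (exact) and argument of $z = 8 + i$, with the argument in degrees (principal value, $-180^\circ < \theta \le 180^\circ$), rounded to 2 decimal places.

|z| = sqrt(8^2 + 1^2) = sqrt(65)
arg(z) = arctan(b/a) = arctan(1/8) (quadrant-adjusted) = 7.13°


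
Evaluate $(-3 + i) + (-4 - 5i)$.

(-3 + (-4)) + (1 + (-5))i = -7 - 4i


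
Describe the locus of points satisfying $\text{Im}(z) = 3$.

Im(z) = y where z = x + yi; the equation y = 3 is satisfied by all points with that y-coordinate
Locus: Horizontal line y = 3


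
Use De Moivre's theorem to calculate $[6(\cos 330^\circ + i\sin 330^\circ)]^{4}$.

By De Moivre: z^n = r^n(cos(nθ) + i sin(nθ))
= 6^4(cos(4*330°) + i sin(4*330°))
= 1296(cos 240° + i sin 240°)
= -648 - 648*sqrt(3)i


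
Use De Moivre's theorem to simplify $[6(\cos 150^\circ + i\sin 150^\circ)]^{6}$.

By De Moivre: z^n = r^n(cos(nθ) + i sin(nθ))
= 6^6(cos(6*150°) + i sin(6*150°))
= 46656(cos 180° + i sin 180°)
= -46656


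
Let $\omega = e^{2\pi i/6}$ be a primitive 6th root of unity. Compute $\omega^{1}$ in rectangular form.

ω^1 = e^(2πi·1/6) = e^(i·1π/3)
= cos(1π/3) + i sin(1π/3)
= 1/2 + (sqrt(3)/2)i


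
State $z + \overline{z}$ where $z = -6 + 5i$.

z + conjugate(z) = (a + bi) + (a - bi) = 2a
= 2 * (-6) = -12


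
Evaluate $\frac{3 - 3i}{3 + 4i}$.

Multiply numerator and denominator by conjugate (3 - 4i):
= (3 - 3i)(3 - 4i) / (3^2 + 4^2)
= (-3 - 21i) / 25
= -3/25 - (21/25)i


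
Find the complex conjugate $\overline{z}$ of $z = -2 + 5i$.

If z = a + bi, then conjugate(z) = a - bi
conjugate(-2 + 5i) = -2 - 5i


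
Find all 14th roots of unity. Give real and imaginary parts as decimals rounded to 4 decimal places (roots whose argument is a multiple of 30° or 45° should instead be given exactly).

ω_k = e^(2πik/14) = cos(2πk/14) + i sin(2πk/14) for k = 0, 1, ..., 13
Roots: 1, 0.9010 + 0.4339i, 0.6235 + 0.7818i, 0.2225 + 0.9749i, -0.2225 + 0.9749i, -0.6235 + 0.7818i, -0.9010 + 0.4339i, -1, -0.9010 - 0.4339i, -0.6235 - 0.7818i, -0.2225 - 0.9749i, 0.2225 - 0.9749i, 0.6235 - 0.7818i, 0.9010 - 0.4339i


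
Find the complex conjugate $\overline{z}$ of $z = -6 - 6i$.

If z = a + bi, then conjugate(z) = a - bi
conjugate(-6 - 6i) = -6 + 6i


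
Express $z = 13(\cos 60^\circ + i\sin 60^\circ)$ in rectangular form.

a = r cos θ = 13 * 1/2 = 13/2
b = r sin θ = 13 * sqrt(3)/2 = 13*sqrt(3)/2
z = 13/2 + (13*sqrt(3)/2)i


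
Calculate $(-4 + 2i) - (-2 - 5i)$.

(-4 - (-2)) + (2 - (-5))i = -2 + 7i


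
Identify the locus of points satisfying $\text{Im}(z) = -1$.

Im(z) = y where z = x + yi; the equation y = -1 is satisfied by all points with that y-coordinate
Locus: Horizontal line y = -1


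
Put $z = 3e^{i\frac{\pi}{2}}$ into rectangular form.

a = r cos θ = 3 * 0 = 0
b = r sin θ = 3 * 1 = 3
z = 3i


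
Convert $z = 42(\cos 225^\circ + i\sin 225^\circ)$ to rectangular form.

a = r cos θ = 42 * -sqrt(2)/2 = -21*sqrt(2)
b = r sin θ = 42 * -sqrt(2)/2 = -21*sqrt(2)
z = -21*sqrt(2) - 21*sqrt(2)i


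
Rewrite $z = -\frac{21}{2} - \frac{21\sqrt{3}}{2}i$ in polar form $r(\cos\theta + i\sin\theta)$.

r = |z| = sqrt(a^2 + b^2) = sqrt((-21/2)^2 + (-21*sqrt(3)/2)^2) = sqrt(441/4 + 1323/4) = sqrt(441) = 21
θ = arctan(b/a) = arctan(-18.1865/-10.5) (quadrant-adjusted) = 240°
z = 21(cos 240° + i sin 240°)


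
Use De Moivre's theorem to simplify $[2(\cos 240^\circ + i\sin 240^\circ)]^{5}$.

By De Moivre: z^n = r^n(cos(nθ) + i sin(nθ))
= 2^5(cos(5*240°) + i sin(5*240°))
= 32(cos 120° + i sin 120°)
= -16 + 16*sqrt(3)i


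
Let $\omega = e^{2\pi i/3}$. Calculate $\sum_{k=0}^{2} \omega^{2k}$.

Let ζ = ω^2 = e^(2πi·2/3). Since 3 ∤ 2, ζ ≠ 1.
Sum = Σ_{k=0}^{2} ζ^k = (ζ^3 - 1)/(ζ - 1) = (ω^{2·3} - 1)/(ζ - 1) = (1 - 1)/(ζ - 1) = 0


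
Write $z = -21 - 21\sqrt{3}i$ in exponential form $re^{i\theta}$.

r = |z| = sqrt((-21)^2 + (-21*sqrt(3))^2) = sqrt(441 + 1323) = sqrt(1764) = 42
θ = arctan(b/a) = arctan(-36.3731/-21) (quadrant-adjusted) = 240° = 4π/3
z = 42e^(i*4π/3)


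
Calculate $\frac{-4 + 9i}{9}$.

Divisor is real, so divide each part by 9:
= -4/9 + i


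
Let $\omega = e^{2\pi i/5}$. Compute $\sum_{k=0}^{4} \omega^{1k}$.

Let ζ = ω^1 = e^(2πi·1/5). Since 5 ∤ 1, ζ ≠ 1.
Sum = Σ_{k=0}^{4} ζ^k = (ζ^5 - 1)/(ζ - 1) = (ω^{1·5} - 1)/(ζ - 1) = (1 - 1)/(ζ - 1) = 0


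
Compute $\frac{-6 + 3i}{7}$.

Divisor is real, so divide each part by 7:
= -6/7 + (3/7)i


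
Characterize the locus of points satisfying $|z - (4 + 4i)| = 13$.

|z - z0| = r describes a circle centered at z0 with radius r
Here z0 = 4 + 4i and r = 13
Locus: Circle centered at (4, 4) with radius 13


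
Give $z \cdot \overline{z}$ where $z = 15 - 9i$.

z * conjugate(z) = |z|^2 = a^2 + b^2
= 15^2 + (-9)^2 = 306


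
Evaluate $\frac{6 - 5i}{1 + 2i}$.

Multiply numerator and denominator by conjugate (1 - 2i):
= (6 - 5i)(1 - 2i) / (1^2 + 2^2)
= (-4 - 17i) / 5
= -4/5 - (17/5)i


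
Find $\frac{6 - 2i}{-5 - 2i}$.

Multiply numerator and denominator by conjugate (-5 + 2i):
= (6 - 2i)(-5 + 2i) / ((-5)^2 + (-2)^2)
= (-26 + 22i) / 29
= -26/29 + (22/29)i


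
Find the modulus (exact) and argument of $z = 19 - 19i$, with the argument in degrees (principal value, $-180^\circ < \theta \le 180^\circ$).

|z| = sqrt(19^2 + (-19)^2) = sqrt(722)
arg(z) = arctan(b/a) = arctan(-19/19) (quadrant-adjusted) = -45°


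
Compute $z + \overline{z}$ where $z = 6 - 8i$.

z + conjugate(z) = (a + bi) + (a - bi) = 2a
= 2 * 6 = 12


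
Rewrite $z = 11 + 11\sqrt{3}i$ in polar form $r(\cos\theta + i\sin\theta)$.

r = |z| = sqrt(a^2 + b^2) = sqrt((11)^2 + (11*sqrt(3))^2) = sqrt(121 + 363) = sqrt(484) = 22
θ = arctan(b/a) = arctan(19.0526/11) (quadrant-adjusted) = 60°
z = 22(cos 60° + i sin 60°)


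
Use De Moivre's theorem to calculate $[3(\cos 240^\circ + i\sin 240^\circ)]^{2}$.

By De Moivre: z^n = r^n(cos(nθ) + i sin(nθ))
= 3^2(cos(2*240°) + i sin(2*240°))
= 9(cos 120° + i sin 120°)
= -9/2 + (9*sqrt(3)/2)i


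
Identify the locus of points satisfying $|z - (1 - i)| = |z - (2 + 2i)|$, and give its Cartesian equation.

|z - z1| = |z - z2| means z is equidistant from z1 and z2,
i.e. the perpendicular bisector of the segment from (1, -1) to (2, 2) (midpoint (3/2, 1/2)).
With z = x + yi, square both sides:
(x - 1)^2 + (y - (-1))^2 = (x - 2)^2 + (y - 2)^2
The x^2 and y^2 terms cancel: 2x + 6y = 8 - 2 = 6
Simplify: x + 3y = 3
Locus: Perpendicular bisector of the segment from (1, -1) to (2, 2): the line x + 3y = 3


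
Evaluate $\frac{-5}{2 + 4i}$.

Multiply numerator and denominator by conjugate (2 - 4i):
= (-5)(2 - 4i) / (2^2 + 4^2)
= (-10 + 20i) / 20
Divide through by 10: (-1 + 2i) / 2
= -1/2 + i


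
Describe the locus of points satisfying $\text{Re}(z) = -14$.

Re(z) = x where z = x + yi; the equation x = -14 is satisfied by all points with that x-coordinate
Locus: Vertical line x = -14


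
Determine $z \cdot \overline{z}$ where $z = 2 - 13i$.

z * conjugate(z) = |z|^2 = a^2 + b^2
= 2^2 + (-13)^2 = 173


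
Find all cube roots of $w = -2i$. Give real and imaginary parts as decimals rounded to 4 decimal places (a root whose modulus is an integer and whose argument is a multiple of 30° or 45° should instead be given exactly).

|w| = 2, arg(w) = 270°
Root modulus = 2^(1/3) ≈ 1.259921
Root arguments: θ_k = (270° + 360°k)/3 for k = 0, 1, ..., 2
Compute each root as (root modulus)(cos θ_k + i sin θ_k) using full-precision intermediates, then round to 4 decimal places.
Roots: 1.2599i, -1.0911 - 0.6300i, 1.0911 - 0.6300i


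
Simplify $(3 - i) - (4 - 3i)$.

(3 - 4) + (-1 - (-3))i = -1 + 2i


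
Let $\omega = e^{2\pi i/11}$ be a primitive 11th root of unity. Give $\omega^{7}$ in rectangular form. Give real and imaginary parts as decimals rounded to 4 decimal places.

ω^7 = e^(2πi·7/11) = e^(i·14π/11)
= cos(14π/11) + i sin(14π/11)
= -0.6549 - 0.7557i


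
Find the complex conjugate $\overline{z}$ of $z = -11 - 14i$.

If z = a + bi, then conjugate(z) = a - bi
conjugate(-11 - 14i) = -11 + 14i


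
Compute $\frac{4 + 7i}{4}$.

Divisor is real, so divide each part by 4:
= 1 + (7/4)i


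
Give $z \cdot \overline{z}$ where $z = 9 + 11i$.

z * conjugate(z) = |z|^2 = a^2 + b^2
= 9^2 + 11^2 = 202


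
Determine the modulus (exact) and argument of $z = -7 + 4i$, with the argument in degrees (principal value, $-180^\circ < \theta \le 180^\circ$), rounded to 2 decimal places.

|z| = sqrt((-7)^2 + 4^2) = sqrt(65)
arg(z) = arctan(b/a) = arctan(4/-7) (quadrant-adjusted) = 150.26°


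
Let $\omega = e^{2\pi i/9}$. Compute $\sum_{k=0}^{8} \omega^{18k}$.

Since 9 divides 18, ω^18 = (ω^9)^2 = 1^2 = 1, so every term is 1.
Sum = 9 · 1 = 9


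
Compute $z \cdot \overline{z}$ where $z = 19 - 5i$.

z * conjugate(z) = |z|^2 = a^2 + b^2
= 19^2 + (-5)^2 = 386


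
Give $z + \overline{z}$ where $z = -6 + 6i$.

z + conjugate(z) = (a + bi) + (a - bi) = 2a
= 2 * (-6) = -12


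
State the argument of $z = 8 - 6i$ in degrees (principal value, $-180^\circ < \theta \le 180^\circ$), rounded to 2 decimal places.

θ = arctan(b/a) = arctan(-6/8) (quadrant-adjusted) = -36.87°


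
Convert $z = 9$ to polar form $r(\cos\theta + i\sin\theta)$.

r = |z| = sqrt(a^2 + b^2) = sqrt((9)^2 + (0)^2) = sqrt(81 + 0) = sqrt(81) = 9
b = 0 and a > 0, so z lies on the positive real axis: θ = 0°
z = 9(cos 0° + i sin 0°)


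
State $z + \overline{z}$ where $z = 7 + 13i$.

z + conjugate(z) = (a + bi) + (a - bi) = 2a
= 2 * 7 = 14


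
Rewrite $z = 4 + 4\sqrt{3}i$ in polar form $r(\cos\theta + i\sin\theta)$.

r = |z| = sqrt(a^2 + b^2) = sqrt((4)^2 + (4*sqrt(3))^2) = sqrt(16 + 48) = sqrt(64) = 8
θ = arctan(b/a) = arctan(6.9282/4) (quadrant-adjusted) = 60°
z = 8(cos 60° + i sin 60°)


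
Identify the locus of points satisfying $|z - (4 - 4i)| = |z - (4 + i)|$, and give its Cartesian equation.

|z - z1| = |z - z2| means z is equidistant from z1 and z2,
i.e. the perpendicular bisector of the segment from (4, -4) to (4, 1) (midpoint (4, -3/2)).
With z = x + yi, square both sides:
(x - 4)^2 + (y - (-4))^2 = (x - 4)^2 + (y - 1)^2
The x^2 and y^2 terms cancel: 0x + 10y = 17 - 32 = -15
Simplify: y = -3/2
Locus: Perpendicular bisector of the segment from (4, -4) to (4, 1): the line y = -3/2


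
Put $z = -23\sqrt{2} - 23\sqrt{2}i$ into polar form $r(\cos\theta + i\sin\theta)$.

r = |z| = sqrt(a^2 + b^2) = sqrt((-23*sqrt(2))^2 + (-23*sqrt(2))^2) = sqrt(1058 + 1058) = sqrt(2116) = 46
θ = arctan(b/a) = arctan(-32.5269/-32.5269) (quadrant-adjusted) = 225°
z = 46(cos 225° + i sin 225°)


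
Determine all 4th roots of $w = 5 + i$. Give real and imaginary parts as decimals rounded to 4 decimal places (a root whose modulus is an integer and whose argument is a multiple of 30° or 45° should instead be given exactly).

|w| = sqrt(26) ≈ 5.099020, arg(w) ≈ 11.309932°
Root modulus = sqrt(26)^(1/4) ≈ 1.502698
Root arguments: θ_k = (arg(w) + 360°k)/4 for k = 0, 1, ..., 3
Compute each root as (root modulus)(cos θ_k + i sin θ_k) using full-precision intermediates, then round to 4 decimal places.
Roots: 1.5009 + 0.0741i, -0.0741 + 1.5009i, -1.5009 - 0.0741i, 0.0741 - 1.5009i


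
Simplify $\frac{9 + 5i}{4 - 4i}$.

Multiply numerator and denominator by conjugate (4 + 4i):
= (9 + 5i)(4 + 4i) / (4^2 + (-4)^2)
= (16 + 56i) / 32
Divide through by 8: (2 + 7i) / 4
= 1/2 + (7/4)i


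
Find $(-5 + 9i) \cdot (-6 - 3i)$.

(a1*a2 - b1*b2) + (a1*b2 + b1*a2)i
= (30 - (-27)) + (15 + (-54))i
= 57 - 39i


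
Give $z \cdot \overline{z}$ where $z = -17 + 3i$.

z * conjugate(z) = |z|^2 = a^2 + b^2
= (-17)^2 + 3^2 = 298


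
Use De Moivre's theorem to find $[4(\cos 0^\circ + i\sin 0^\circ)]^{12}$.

By De Moivre: z^n = r^n(cos(nθ) + i sin(nθ))
= 4^12(cos(12*0°) + i sin(12*0°))
= 16777216(cos 0° + i sin 0°)
= 16777216


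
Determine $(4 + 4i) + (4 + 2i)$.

(4 + 4) + (4 + 2)i = 8 + 6i


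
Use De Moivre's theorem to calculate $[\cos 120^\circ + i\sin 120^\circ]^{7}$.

By De Moivre: z^n = r^n(cos(nθ) + i sin(nθ))
= 1^7(cos(7*120°) + i sin(7*120°))
= 1(cos 120° + i sin 120°)
= -1/2 + (sqrt(3)/2)i


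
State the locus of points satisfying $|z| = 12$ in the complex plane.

|z| = 12 means sqrt(x^2 + y^2) = 12
This is a circle of radius 12 centered at the origin


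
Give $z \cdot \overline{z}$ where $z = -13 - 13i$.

z * conjugate(z) = |z|^2 = a^2 + b^2
= (-13)^2 + (-13)^2 = 338


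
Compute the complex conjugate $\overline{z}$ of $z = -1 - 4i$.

If z = a + bi, then conjugate(z) = a - bi
conjugate(-1 - 4i) = -1 + 4i


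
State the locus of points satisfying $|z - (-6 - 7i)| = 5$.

|z - z0| = r describes a circle centered at z0 with radius r
Here z0 = -6 - 7i and r = 5
Locus: Circle centered at (-6, -7) with radius 5


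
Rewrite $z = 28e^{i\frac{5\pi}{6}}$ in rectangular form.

a = r cos θ = 28 * -sqrt(3)/2 = -14*sqrt(3)
b = r sin θ = 28 * 1/2 = 14
z = -14*sqrt(3) + 14i


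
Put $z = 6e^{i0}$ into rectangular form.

a = r cos θ = 6 * 1 = 6
b = r sin θ = 6 * 0 = 0
z = 6


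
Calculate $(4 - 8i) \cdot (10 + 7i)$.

(a1*a2 - b1*b2) + (a1*b2 + b1*a2)i
= (40 - (-56)) + (28 + (-80))i
= 96 - 52i


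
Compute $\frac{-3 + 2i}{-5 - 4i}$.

Multiply numerator and denominator by conjugate (-5 + 4i):
= (-3 + 2i)(-5 + 4i) / ((-5)^2 + (-4)^2)
= (7 - 22i) / 41
= 7/41 - (22/41)i


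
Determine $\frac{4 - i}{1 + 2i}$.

Multiply numerator and denominator by conjugate (1 - 2i):
= (4 - i)(1 - 2i) / (1^2 + 2^2)
= (2 - 9i) / 5
= 2/5 - (9/5)i


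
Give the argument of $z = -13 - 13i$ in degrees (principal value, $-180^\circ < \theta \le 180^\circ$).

θ = arctan(b/a) = arctan(-13/-13) (quadrant-adjusted) = -135°


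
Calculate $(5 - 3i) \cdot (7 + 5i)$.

(a1*a2 - b1*b2) + (a1*b2 + b1*a2)i
= (35 - (-15)) + (25 + (-21))i
= 50 + 4i


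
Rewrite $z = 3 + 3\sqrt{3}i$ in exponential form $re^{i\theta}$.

r = |z| = sqrt((3)^2 + (3*sqrt(3))^2) = sqrt(9 + 27) = sqrt(36) = 6
θ = arctan(b/a) = arctan(5.1962/3) (quadrant-adjusted) = 60° = π/3
z = 6e^(i*π/3)


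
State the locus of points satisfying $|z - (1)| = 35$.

|z - z0| = r describes a circle centered at z0 with radius r
Here z0 = 1 and r = 35
Locus: Circle centered at (1, 0) with radius 35


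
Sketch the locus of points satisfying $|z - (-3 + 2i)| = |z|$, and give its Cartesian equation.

|z - z1| = |z - z2| means z is equidistant from z1 and z2,
i.e. the perpendicular bisector of the segment from (-3, 2) to (0, 0) (midpoint (-3/2, 1)).
With z = x + yi, square both sides:
(x - (-3))^2 + (y - 2)^2 = (x - 0)^2 + (y - 0)^2
The x^2 and y^2 terms cancel: 6x + (-4)y = 0 - 13 = -13
Simplify: 6x - 4y = -13
Locus: Perpendicular bisector of the segment from (-3, 2) to (0, 0): the line 6x - 4y = -13


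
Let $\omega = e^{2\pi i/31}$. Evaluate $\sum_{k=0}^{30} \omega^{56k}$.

Let ζ = ω^56 = e^(2πi·56/31). Since 31 ∤ 56, ζ ≠ 1.
Sum = Σ_{k=0}^{30} ζ^k = (ζ^31 - 1)/(ζ - 1) = (ω^{56·31} - 1)/(ζ - 1) = (1 - 1)/(ζ - 1) = 0


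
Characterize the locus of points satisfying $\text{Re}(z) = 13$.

Re(z) = x where z = x + yi; the equation x = 13 is satisfied by all points with that x-coordinate
Locus: Vertical line x = 13


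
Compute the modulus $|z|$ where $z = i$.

|z| = sqrt(a^2 + b^2) = sqrt(0^2 + 1^2) = sqrt(1) = 1


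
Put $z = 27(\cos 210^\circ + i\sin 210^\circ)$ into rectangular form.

a = r cos θ = 27 * -sqrt(3)/2 = -27*sqrt(3)/2
b = r sin θ = 27 * -1/2 = -27/2
z = -27*sqrt(3)/2 - (27/2)i


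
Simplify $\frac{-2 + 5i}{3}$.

Divisor is real, so divide each part by 3:
= -2/3 + (5/3)i


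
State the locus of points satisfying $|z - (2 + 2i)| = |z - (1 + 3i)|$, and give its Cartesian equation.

|z - z1| = |z - z2| means z is equidistant from z1 and z2,
i.e. the perpendicular bisector of the segment from (2, 2) to (1, 3) (midpoint (3/2, 5/2)).
With z = x + yi, square both sides:
(x - 2)^2 + (y - 2)^2 = (x - 1)^2 + (y - 3)^2
The x^2 and y^2 terms cancel: -2x + 2y = 10 - 8 = 2
Simplify: x - y = -1
Locus: Perpendicular bisector of the segment from (2, 2) to (1, 3): the line x - y = -1


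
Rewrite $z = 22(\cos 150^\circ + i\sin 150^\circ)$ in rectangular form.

a = r cos θ = 22 * -sqrt(3)/2 = -11*sqrt(3)
b = r sin θ = 22 * 1/2 = 11
z = -11*sqrt(3) + 11i


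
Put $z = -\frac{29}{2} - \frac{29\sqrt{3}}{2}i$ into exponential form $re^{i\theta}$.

r = |z| = sqrt((-29/2)^2 + (-29*sqrt(3)/2)^2) = sqrt(841/4 + 2523/4) = sqrt(841) = 29
θ = arctan(b/a) = arctan(-25.1147/-14.5) (quadrant-adjusted) = -120° = -2π/3
z = 29e^(-i*2π/3)


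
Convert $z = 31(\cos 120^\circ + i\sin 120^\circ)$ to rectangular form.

a = r cos θ = 31 * -1/2 = -31/2
b = r sin θ = 31 * sqrt(3)/2 = 31*sqrt(3)/2
z = -31/2 + (31*sqrt(3)/2)i


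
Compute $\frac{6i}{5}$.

Divisor is real, so divide each part by 5:
= 0 + (6/5)i


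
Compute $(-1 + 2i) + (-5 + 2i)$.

(-1 + (-5)) + (2 + 2)i = -6 + 4i


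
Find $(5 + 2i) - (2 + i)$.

(5 - 2) + (2 - 1)i = 3 + i


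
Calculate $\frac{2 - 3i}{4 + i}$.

Multiply numerator and denominator by conjugate (4 - i):
= (2 - 3i)(4 - i) / (4^2 + 1^2)
= (5 - 14i) / 17
= 5/17 - (14/17)i


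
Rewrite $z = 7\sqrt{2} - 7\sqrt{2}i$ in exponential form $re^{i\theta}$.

r = |z| = sqrt((7*sqrt(2))^2 + (-7*sqrt(2))^2) = sqrt(98 + 98) = sqrt(196) = 14
θ = arctan(b/a) = arctan(-9.8995/9.8995) (quadrant-adjusted) = -45° = -π/4
z = 14e^(-i*π/4)


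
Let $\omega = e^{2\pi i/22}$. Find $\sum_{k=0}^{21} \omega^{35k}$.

Let ζ = ω^35 = e^(2πi·35/22). Since 22 ∤ 35, ζ ≠ 1.
Sum = Σ_{k=0}^{21} ζ^k = (ζ^22 - 1)/(ζ - 1) = (ω^{35·22} - 1)/(ζ - 1) = (1 - 1)/(ζ - 1) = 0


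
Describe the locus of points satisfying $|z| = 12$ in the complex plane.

|z| = 12 means sqrt(x^2 + y^2) = 12
This is a circle of radius 12 centered at the origin


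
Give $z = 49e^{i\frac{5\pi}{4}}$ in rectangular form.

a = r cos θ = 49 * -sqrt(2)/2 = -49*sqrt(2)/2
b = r sin θ = 49 * -sqrt(2)/2 = -49*sqrt(2)/2
z = -49*sqrt(2)/2 - (49*sqrt(2)/2)i


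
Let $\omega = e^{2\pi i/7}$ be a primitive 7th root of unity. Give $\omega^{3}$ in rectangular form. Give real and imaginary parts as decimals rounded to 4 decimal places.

ω^3 = e^(2πi·3/7) = e^(i·6π/7)
= cos(6π/7) + i sin(6π/7)
= -0.9010 + 0.4339i


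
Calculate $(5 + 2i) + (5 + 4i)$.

(5 + 5) + (2 + 4)i = 10 + 6i


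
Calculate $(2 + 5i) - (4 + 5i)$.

(2 - 4) + (5 - 5)i = -2


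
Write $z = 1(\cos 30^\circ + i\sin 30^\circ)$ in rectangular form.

a = r cos θ = 1 * sqrt(3)/2 = sqrt(3)/2
b = r sin θ = 1 * 1/2 = 1/2
z = sqrt(3)/2 + (1/2)i


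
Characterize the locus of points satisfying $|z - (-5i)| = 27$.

|z - z0| = r describes a circle centered at z0 with radius r
Here z0 = -5i and r = 27
Locus: Circle centered at (0, -5) with radius 27


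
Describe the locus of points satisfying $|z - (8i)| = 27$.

|z - z0| = r describes a circle centered at z0 with radius r
Here z0 = 8i and r = 27
Locus: Circle centered at (0, 8) with radius 27


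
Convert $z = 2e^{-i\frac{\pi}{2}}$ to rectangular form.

a = r cos θ = 2 * 0 = 0
b = r sin θ = 2 * -1 = -2
z = -2i


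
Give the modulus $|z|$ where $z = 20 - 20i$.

|z| = sqrt(a^2 + b^2) = sqrt(20^2 + (-20)^2) = sqrt(800) = sqrt(800)


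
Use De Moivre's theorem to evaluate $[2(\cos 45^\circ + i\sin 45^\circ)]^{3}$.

By De Moivre: z^n = r^n(cos(nθ) + i sin(nθ))
= 2^3(cos(3*45°) + i sin(3*45°))
= 8(cos 135° + i sin 135°)
= -4*sqrt(2) + 4*sqrt(2)i


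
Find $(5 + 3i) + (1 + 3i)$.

(5 + 1) + (3 + 3)i = 6 + 6i


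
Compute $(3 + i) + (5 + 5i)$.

(3 + 5) + (1 + 5)i = 8 + 6i


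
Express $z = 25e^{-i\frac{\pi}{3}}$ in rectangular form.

a = r cos θ = 25 * 1/2 = 25/2
b = r sin θ = 25 * -sqrt(3)/2 = -25*sqrt(3)/2
z = 25/2 - (25*sqrt(3)/2)i


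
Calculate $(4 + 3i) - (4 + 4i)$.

(4 - 4) + (3 - 4)i = -i


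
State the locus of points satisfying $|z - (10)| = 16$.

|z - z0| = r describes a circle centered at z0 with radius r
Here z0 = 10 and r = 16
Locus: Circle centered at (10, 0) with radius 16


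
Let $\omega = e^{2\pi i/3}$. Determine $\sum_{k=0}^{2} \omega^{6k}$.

Since 3 divides 6, ω^6 = (ω^3)^2 = 1^2 = 1, so every term is 1.
Sum = 3 · 1 = 3


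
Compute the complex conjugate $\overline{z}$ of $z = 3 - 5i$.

If z = a + bi, then conjugate(z) = a - bi
conjugate(3 - 5i) = 3 + 5i


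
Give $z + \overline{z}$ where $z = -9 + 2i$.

z + conjugate(z) = (a + bi) + (a - bi) = 2a
= 2 * (-9) = -18


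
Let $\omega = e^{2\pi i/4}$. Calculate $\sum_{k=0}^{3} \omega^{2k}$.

Let ζ = ω^2 = e^(2πi·2/4). Since 4 ∤ 2, ζ ≠ 1.
Sum = Σ_{k=0}^{3} ζ^k = (ζ^4 - 1)/(ζ - 1) = (ω^{2·4} - 1)/(ζ - 1) = (1 - 1)/(ζ - 1) = 0


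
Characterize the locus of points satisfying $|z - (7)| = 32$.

|z - z0| = r describes a circle centered at z0 with radius r
Here z0 = 7 and r = 32
Locus: Circle centered at (7, 0) with radius 32


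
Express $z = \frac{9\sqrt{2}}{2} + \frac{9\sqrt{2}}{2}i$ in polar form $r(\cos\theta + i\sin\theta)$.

r = |z| = sqrt(a^2 + b^2) = sqrt((9*sqrt(2)/2)^2 + (9*sqrt(2)/2)^2) = sqrt(81/2 + 81/2) = sqrt(81) = 9
θ = arctan(b/a) = arctan(6.364/6.364) (quadrant-adjusted) = 45°
z = 9(cos 45° + i sin 45°)


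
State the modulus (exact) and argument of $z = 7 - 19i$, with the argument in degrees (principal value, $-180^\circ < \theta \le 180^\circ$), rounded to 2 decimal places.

|z| = sqrt(7^2 + (-19)^2) = sqrt(410)
arg(z) = arctan(b/a) = arctan(-19/7) (quadrant-adjusted) = -69.78°


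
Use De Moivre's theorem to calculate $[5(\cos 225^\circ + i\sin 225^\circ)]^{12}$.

By De Moivre: z^n = r^n(cos(nθ) + i sin(nθ))
= 5^12(cos(12*225°) + i sin(12*225°))
= 244140625(cos 180° + i sin 180°)
= -244140625


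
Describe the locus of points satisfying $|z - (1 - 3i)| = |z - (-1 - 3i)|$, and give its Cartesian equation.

|z - z1| = |z - z2| means z is equidistant from z1 and z2,
i.e. the perpendicular bisector of the segment from (1, -3) to (-1, -3) (midpoint (0, -3)).
With z = x + yi, square both sides:
(x - 1)^2 + (y - (-3))^2 = (x - (-1))^2 + (y - (-3))^2
The x^2 and y^2 terms cancel: -4x + 0y = 10 - 10 = 0
Simplify: x = 0
Locus: Perpendicular bisector of the segment from (1, -3) to (-1, -3): the line x = 0


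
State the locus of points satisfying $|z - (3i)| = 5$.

|z - z0| = r describes a circle centered at z0 with radius r
Here z0 = 3i and r = 5
Locus: Circle centered at (0, 3) with radius 5


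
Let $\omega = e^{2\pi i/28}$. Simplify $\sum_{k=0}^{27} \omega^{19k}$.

Let ζ = ω^19 = e^(2πi·19/28). Since 28 ∤ 19, ζ ≠ 1.
Sum = Σ_{k=0}^{27} ζ^k = (ζ^28 - 1)/(ζ - 1) = (ω^{19·28} - 1)/(ζ - 1) = (1 - 1)/(ζ - 1) = 0


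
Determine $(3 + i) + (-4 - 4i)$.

(3 + (-4)) + (1 + (-4))i = -1 - 3i


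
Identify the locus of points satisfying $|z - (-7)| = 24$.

|z - z0| = r describes a circle centered at z0 with radius r
Here z0 = -7 and r = 24
Locus: Circle centered at (-7, 0) with radius 24


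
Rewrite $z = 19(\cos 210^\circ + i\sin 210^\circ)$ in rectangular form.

a = r cos θ = 19 * -sqrt(3)/2 = -19*sqrt(3)/2
b = r sin θ = 19 * -1/2 = -19/2
z = -19*sqrt(3)/2 - (19/2)i


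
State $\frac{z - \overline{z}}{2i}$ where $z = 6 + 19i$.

z - conjugate(z) = 2bi
(z - conjugate(z))/(2i) = 2bi/(2i) = b = 19


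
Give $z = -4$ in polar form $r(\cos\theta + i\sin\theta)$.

r = |z| = sqrt(a^2 + b^2) = sqrt((-4)^2 + (0)^2) = sqrt(16 + 0) = sqrt(16) = 4
b = 0 and a < 0, so z lies on the negative real axis: θ = 180°
z = 4(cos 180° + i sin 180°)


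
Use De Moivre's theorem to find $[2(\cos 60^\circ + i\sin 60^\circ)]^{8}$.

By De Moivre: z^n = r^n(cos(nθ) + i sin(nθ))
= 2^8(cos(8*60°) + i sin(8*60°))
= 256(cos 120° + i sin 120°)
= -128 + 128*sqrt(3)i


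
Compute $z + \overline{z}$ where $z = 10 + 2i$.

z + conjugate(z) = (a + bi) + (a - bi) = 2a
= 2 * 10 = 20


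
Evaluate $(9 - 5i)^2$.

(a + bi)^2 = a^2 - b^2 + 2abi
= 9^2 - (-5)^2 + 2*9*(-5)i
= 56 - 90i


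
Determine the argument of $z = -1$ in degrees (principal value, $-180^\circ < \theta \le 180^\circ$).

b = 0 and a < 0, so z lies on the negative real axis: θ = 180°


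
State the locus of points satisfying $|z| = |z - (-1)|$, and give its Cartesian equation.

|z - z1| = |z - z2| means z is equidistant from z1 and z2,
i.e. the perpendicular bisector of the segment from (0, 0) to (-1, 0) (midpoint (-1/2, 0)).
With z = x + yi, square both sides:
(x - 0)^2 + (y - 0)^2 = (x - (-1))^2 + (y - 0)^2
The x^2 and y^2 terms cancel: -2x + 0y = 1 - 0 = 1
Simplify: x = -1/2
Locus: Perpendicular bisector of the segment from (0, 0) to (-1, 0): the line x = -1/2


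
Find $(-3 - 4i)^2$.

(a + bi)^2 = a^2 - b^2 + 2abi
= (-3)^2 - (-4)^2 + 2*(-3)*(-4)i
= -7 + 24i


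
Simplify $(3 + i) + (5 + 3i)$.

(3 + 5) + (1 + 3)i = 8 + 4i


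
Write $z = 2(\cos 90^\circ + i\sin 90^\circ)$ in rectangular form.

a = r cos θ = 2 * 0 = 0
b = r sin θ = 2 * 1 = 2
z = 2i


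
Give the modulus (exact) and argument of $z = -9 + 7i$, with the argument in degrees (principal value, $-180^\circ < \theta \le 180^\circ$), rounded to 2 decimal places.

|z| = sqrt((-9)^2 + 7^2) = sqrt(130)
arg(z) = arctan(b/a) = arctan(7/-9) (quadrant-adjusted) = 142.13°


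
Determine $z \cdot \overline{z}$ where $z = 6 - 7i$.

z * conjugate(z) = |z|^2 = a^2 + b^2
= 6^2 + (-7)^2 = 85


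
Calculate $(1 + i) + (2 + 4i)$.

(1 + 2) + (1 + 4)i = 3 + 5i


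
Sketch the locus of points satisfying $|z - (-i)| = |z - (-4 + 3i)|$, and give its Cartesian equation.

|z - z1| = |z - z2| means z is equidistant from z1 and z2,
i.e. the perpendicular bisector of the segment from (0, -1) to (-4, 3) (midpoint (-2, 1)).
With z = x + yi, square both sides:
(x - 0)^2 + (y - (-1))^2 = (x - (-4))^2 + (y - 3)^2
The x^2 and y^2 terms cancel: -8x + 8y = 25 - 1 = 24
Simplify: x - y = -3
Locus: Perpendicular bisector of the segment from (0, -1) to (-4, 3): the line x - y = -3


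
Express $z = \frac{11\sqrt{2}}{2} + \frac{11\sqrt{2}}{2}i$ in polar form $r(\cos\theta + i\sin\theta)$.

r = |z| = sqrt(a^2 + b^2) = sqrt((11*sqrt(2)/2)^2 + (11*sqrt(2)/2)^2) = sqrt(121/2 + 121/2) = sqrt(121) = 11
θ = arctan(b/a) = arctan(7.7782/7.7782) (quadrant-adjusted) = 45°
z = 11(cos 45° + i sin 45°)


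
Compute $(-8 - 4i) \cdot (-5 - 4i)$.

(a1*a2 - b1*b2) + (a1*b2 + b1*a2)i
= (40 - 16) + (32 + 20)i
= 24 + 52i


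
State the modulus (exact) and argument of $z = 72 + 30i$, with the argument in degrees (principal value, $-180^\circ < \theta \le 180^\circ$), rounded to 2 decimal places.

|z| = sqrt(72^2 + 30^2) = 78
arg(z) = arctan(b/a) = arctan(30/72) (quadrant-adjusted) = 22.62°


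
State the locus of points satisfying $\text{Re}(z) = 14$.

Re(z) = x where z = x + yi; the equation x = 14 is satisfied by all points with that x-coordinate
Locus: Vertical line x = 14


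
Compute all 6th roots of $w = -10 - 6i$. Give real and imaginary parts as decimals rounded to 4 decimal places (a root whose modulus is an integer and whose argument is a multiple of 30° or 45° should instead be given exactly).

|w| = sqrt(136) ≈ 11.661904, arg(w) ≈ 210.963757°
Root modulus = sqrt(136)^(1/6) ≈ 1.505896
Root arguments: θ_k = (arg(w) + 360°k)/6 for k = 0, 1, ..., 5
Compute each root as (root modulus)(cos θ_k + i sin θ_k) using full-precision intermediates, then round to 4 decimal places.
Roots: 1.2311 + 0.8672i, -0.1355 + 1.4998i, -1.3666 + 0.6326i, -1.2311 - 0.8672i, 0.1355 - 1.4998i, 1.3666 - 0.6326i


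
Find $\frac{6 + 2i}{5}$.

Divisor is real, so divide each part by 5:
= 6/5 + (2/5)i


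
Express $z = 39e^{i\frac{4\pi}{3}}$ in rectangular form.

a = r cos θ = 39 * -1/2 = -39/2
b = r sin θ = 39 * -sqrt(3)/2 = -39*sqrt(3)/2
z = -39/2 - (39*sqrt(3)/2)i


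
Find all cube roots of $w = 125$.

|w| = 125, arg(w) = 0°
Root modulus = 125^(1/3) = 5
Root arguments: θ_k = (0° + 360°k)/3 for k = 0, 1, ..., 2
Roots: 5, -5/2 + (5*sqrt(3)/2)i, -5/2 - (5*sqrt(3)/2)i


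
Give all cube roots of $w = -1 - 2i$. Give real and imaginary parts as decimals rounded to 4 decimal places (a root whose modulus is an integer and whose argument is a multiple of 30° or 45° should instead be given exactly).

|w| = sqrt(5) ≈ 2.236068, arg(w) ≈ 243.434949°
Root modulus = sqrt(5)^(1/3) ≈ 1.307660
Root arguments: θ_k = (arg(w) + 360°k)/3 for k = 0, 1, ..., 2
Compute each root as (root modulus)(cos θ_k + i sin θ_k) using full-precision intermediates, then round to 4 decimal places.
Roots: 0.2013 + 1.2921i, -1.2196 - 0.4717i, 1.0183 - 0.8204i


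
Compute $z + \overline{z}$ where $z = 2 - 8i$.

z + conjugate(z) = (a + bi) + (a - bi) = 2a
= 2 * 2 = 4


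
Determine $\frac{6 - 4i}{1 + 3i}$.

Multiply numerator and denominator by conjugate (1 - 3i):
= (6 - 4i)(1 - 3i) / (1^2 + 3^2)
= (-6 - 22i) / 10
Divide through by 2: (-3 - 11i) / 5
= -3/5 - (11/5)i


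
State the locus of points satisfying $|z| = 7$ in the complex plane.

|z| = 7 means sqrt(x^2 + y^2) = 7
This is a circle of radius 7 centered at the origin


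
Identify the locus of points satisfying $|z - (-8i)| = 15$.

|z - z0| = r describes a circle centered at z0 with radius r
Here z0 = -8i and r = 15
Locus: Circle centered at (0, -8) with radius 15


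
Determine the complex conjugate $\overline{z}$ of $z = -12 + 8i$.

If z = a + bi, then conjugate(z) = a - bi
conjugate(-12 + 8i) = -12 - 8i


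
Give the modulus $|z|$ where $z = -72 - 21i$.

|z| = sqrt(a^2 + b^2) = sqrt((-72)^2 + (-21)^2) = sqrt(5625) = 75


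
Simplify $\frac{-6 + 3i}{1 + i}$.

Multiply numerator and denominator by conjugate (1 - i):
= (-6 + 3i)(1 - i) / (1^2 + 1^2)
= (-3 + 9i) / 2
= -3/2 + (9/2)i


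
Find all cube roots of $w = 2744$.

|w| = 2744, arg(w) = 0°
Root modulus = 2744^(1/3) = 14
Root arguments: θ_k = (0° + 360°k)/3 for k = 0, 1, ..., 2
Roots: 14, -7 + 7*sqrt(3)i, -7 - 7*sqrt(3)i


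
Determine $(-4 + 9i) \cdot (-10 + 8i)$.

(a1*a2 - b1*b2) + (a1*b2 + b1*a2)i
= (40 - 72) + (-32 + (-90))i
= -32 - 122i


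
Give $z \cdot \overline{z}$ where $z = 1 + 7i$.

z * conjugate(z) = |z|^2 = a^2 + b^2
= 1^2 + 7^2 = 50


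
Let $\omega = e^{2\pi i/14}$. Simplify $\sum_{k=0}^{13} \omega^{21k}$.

Let ζ = ω^21 = e^(2πi·21/14). Since 14 ∤ 21, ζ ≠ 1.
Sum = Σ_{k=0}^{13} ζ^k = (ζ^14 - 1)/(ζ - 1) = (ω^{21·14} - 1)/(ζ - 1) = (1 - 1)/(ζ - 1) = 0


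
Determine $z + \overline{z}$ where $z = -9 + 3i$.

z + conjugate(z) = (a + bi) + (a - bi) = 2a
= 2 * (-9) = -18


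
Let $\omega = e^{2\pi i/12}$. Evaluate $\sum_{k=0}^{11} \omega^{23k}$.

Let ζ = ω^23 = e^(2πi·23/12). Since 12 ∤ 23, ζ ≠ 1.
Sum = Σ_{k=0}^{11} ζ^k = (ζ^12 - 1)/(ζ - 1) = (ω^{23·12} - 1)/(ζ - 1) = (1 - 1)/(ζ - 1) = 0


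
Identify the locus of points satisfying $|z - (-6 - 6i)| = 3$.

|z - z0| = r describes a circle centered at z0 with radius r
Here z0 = -6 - 6i and r = 3
Locus: Circle centered at (-6, -6) with radius 3
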